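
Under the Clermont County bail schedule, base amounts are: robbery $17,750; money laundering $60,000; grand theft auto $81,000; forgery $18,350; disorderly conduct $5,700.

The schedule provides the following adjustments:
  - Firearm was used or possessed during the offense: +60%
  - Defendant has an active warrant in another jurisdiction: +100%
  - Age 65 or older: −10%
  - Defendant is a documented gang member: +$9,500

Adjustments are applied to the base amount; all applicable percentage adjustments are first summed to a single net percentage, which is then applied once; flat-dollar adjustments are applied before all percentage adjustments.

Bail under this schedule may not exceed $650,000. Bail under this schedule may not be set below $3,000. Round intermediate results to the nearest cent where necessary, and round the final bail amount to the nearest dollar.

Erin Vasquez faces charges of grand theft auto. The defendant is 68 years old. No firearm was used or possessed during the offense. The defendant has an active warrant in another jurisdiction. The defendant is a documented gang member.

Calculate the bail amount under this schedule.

Base amounts from the schedule: grand theft auto $81,000.
Single charge. Combined base = $81,000.
Defendant is a documented gang member (+$9,500 flat): $81,000 + $9,500 = $90,500.
Net percentage adjustment: +100% −10% = +90%. $90,500 × 1.9 = $171,950.
$171,950 is within the $650,000 maximum.
$171,950 is at or above the $3,000 minimum.

$171,950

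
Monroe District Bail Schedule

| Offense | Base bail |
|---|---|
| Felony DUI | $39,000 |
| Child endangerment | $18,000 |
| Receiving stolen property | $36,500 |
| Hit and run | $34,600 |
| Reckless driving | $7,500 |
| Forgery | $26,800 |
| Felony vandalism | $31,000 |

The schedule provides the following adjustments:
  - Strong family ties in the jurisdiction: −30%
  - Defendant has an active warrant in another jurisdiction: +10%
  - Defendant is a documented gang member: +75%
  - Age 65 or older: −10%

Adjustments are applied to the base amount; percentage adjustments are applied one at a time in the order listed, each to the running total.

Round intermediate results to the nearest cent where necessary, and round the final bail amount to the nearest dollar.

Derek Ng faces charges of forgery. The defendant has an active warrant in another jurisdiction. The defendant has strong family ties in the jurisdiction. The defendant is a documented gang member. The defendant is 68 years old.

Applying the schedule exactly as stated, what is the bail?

$32,502

Base amounts from the schedule: forgery $26,800.
Single charge. Combined base = $26,800.
Strong family ties in the jurisdiction (−30%): $26,800 × 0.7 = $18,760.
Defendant has an active warrant in another jurisdiction (+10%): $18,760 × 1.1 = $20,636.
Defendant is a documented gang member (+75%): $20,636 × 1.75 = $36,113.
Age 65 or older (−10%): $36,113 × 0.9 = $32,501.70.
Rounded to the nearest dollar: $32,502.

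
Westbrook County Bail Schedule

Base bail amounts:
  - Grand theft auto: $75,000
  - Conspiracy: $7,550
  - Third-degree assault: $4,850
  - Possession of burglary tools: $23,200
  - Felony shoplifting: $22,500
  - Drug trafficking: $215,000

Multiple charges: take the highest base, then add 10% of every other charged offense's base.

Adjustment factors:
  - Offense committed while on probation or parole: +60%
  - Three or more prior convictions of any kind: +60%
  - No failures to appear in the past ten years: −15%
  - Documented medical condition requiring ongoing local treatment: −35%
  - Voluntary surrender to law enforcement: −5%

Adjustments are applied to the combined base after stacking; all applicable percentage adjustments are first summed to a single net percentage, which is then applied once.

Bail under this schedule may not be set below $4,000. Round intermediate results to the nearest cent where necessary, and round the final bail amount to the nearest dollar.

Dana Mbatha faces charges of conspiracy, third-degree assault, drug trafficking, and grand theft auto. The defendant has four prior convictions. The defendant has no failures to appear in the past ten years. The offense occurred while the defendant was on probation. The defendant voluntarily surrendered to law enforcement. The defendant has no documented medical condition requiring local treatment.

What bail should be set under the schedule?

$447,480

Base amounts from the schedule: conspiracy $7,550; third-degree assault $4,850; drug trafficking $215,000; grand theft auto $75,000.
Stacking rule: highest base plus 10% of each additional charge. Highest is drug trafficking at $215,000. Additional: $7,550 × 10% = $755; $4,850 × 10% = $485; $75,000 × 10% = $7,500. Combined base = $215,000 + $8,740 = $223,740.
Net percentage adjustment: +60% +60% −15% −5% = +100%. $223,740 × 2 = $447,480.
$447,480 is at or above the $4,000 minimum.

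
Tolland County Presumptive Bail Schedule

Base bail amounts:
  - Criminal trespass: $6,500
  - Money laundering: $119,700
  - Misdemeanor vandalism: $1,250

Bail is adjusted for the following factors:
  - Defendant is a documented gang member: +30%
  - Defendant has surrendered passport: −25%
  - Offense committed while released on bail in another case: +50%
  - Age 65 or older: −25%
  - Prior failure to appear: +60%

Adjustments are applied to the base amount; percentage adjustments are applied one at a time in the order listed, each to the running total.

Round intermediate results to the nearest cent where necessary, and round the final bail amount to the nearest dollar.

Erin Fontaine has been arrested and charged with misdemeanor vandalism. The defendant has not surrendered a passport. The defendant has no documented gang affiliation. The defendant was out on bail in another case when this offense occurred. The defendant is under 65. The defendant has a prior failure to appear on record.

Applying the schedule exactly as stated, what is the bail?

Base amounts from the schedule: misdemeanor vandalism $1,250.
Single charge. Combined base = $1,250.
Offense committed while released on bail in another case (+50%): $1,250 × 1.5 = $1,875.
Prior failure to appear (+60%): $1,875 × 1.6 = $3,000.

$3,000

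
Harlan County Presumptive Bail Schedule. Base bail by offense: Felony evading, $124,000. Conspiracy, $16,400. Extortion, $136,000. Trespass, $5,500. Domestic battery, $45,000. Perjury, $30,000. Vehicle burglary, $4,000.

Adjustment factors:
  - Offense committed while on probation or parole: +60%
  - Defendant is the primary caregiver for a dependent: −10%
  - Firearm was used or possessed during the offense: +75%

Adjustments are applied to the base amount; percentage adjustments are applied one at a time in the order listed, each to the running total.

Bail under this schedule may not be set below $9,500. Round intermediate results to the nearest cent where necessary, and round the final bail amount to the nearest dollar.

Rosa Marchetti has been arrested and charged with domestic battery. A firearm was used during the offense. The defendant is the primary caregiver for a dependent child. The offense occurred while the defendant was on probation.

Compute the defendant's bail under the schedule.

$113,400

Base amounts from the schedule: domestic battery $45,000.
Single charge. Combined base = $45,000.
Offense committed while on probation or parole (+60%): $45,000 × 1.6 = $72,000.
Defendant is the primary caregiver for a dependent (−10%): $72,000 × 0.9 = $64,800.
Firearm was used or possessed during the offense (+75%): $64,800 × 1.75 = $113,400.
$113,400 is at or above the $9,500 minimum.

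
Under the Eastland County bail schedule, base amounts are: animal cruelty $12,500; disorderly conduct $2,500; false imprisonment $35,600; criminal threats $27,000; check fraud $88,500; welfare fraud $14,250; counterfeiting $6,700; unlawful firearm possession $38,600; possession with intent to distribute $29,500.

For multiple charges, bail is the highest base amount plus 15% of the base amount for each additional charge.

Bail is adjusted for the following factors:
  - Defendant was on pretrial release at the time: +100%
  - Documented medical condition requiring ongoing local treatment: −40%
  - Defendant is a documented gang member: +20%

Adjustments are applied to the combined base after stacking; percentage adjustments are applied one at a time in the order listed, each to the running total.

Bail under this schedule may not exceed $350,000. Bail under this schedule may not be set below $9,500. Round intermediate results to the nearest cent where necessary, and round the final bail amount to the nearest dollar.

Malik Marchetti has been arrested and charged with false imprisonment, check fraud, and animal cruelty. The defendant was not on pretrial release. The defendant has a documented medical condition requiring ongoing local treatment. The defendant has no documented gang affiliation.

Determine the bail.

Base amounts from the schedule: false imprisonment $35,600; check fraud $88,500; animal cruelty $12,500.
Stacking rule: highest base plus 15% of each additional charge. Highest is check fraud at $88,500. Additional: $35,600 × 15% = $5,340; $12,500 × 15% = $1,875. Combined base = $88,500 + $7,215 = $95,715.
Documented medical condition requiring ongoing local treatment (−40%): $95,715 × 0.6 = $57,429.
$57,429 is within the $350,000 maximum.
$57,429 is at or above the $9,500 minimum.

$57,429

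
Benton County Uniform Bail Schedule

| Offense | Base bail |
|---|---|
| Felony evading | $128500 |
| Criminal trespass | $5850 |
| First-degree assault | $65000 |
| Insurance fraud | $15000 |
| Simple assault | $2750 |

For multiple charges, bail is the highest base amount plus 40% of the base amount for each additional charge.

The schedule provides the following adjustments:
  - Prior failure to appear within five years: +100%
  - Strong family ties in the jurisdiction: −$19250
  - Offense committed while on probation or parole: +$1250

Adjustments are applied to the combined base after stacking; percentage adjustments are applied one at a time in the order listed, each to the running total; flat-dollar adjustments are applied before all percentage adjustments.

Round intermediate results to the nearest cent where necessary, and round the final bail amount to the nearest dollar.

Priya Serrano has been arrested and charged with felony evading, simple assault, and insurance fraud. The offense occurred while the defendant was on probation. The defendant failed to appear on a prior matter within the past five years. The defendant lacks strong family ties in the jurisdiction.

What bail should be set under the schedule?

$273700

Base amounts from the schedule: felony evading $128500; simple assault $2750; insurance fraud $15000.
Stacking rule: highest base plus 40% of each additional charge. Highest is felony evading at $128500. Additional: $2750 × 40% = $1100; $15000 × 40% = $6000. Combined base = $128500 + $7100 = $135600.
Offense committed while on probation or parole (+$1250 flat): $135600 + $1250 = $136850.
Prior failure to appear within five years (+100%): $136850 × 2 = $273700.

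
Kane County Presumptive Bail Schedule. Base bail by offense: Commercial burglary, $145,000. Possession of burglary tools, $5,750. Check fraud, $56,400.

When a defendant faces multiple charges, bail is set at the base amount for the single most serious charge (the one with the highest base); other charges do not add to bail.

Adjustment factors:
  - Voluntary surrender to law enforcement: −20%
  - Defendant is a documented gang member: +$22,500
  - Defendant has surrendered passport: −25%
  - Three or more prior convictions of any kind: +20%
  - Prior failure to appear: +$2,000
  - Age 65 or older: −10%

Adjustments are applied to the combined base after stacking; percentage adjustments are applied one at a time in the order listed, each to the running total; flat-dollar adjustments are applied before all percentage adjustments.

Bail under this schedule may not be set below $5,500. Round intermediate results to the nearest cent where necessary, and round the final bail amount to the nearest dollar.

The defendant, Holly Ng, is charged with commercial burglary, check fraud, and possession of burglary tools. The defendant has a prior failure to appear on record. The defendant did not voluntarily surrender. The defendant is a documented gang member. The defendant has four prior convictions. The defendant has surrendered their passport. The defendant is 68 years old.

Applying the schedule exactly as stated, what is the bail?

$137,295

Base amounts from the schedule: commercial burglary $145,000; check fraud $56,400; possession of burglary tools $5,750.
Stacking rule: use the highest base only. Highest is commercial burglary at $145,000. Combined base = $145,000.
Defendant is a documented gang member (+$22,500 flat): $145,000 + $22,500 = $167,500.
Prior failure to appear (+$2,000 flat): $167,500 + $2,000 = $169,500.
Defendant has surrendered passport (−25%): $169,500 × 0.75 = $127,125.
Three or more prior convictions of any kind (+20%): $127,125 × 1.2 = $152,550.
Age 65 or older (−10%): $152,550 × 0.9 = $137,295.
$137,295 is at or above the $5,500 minimum.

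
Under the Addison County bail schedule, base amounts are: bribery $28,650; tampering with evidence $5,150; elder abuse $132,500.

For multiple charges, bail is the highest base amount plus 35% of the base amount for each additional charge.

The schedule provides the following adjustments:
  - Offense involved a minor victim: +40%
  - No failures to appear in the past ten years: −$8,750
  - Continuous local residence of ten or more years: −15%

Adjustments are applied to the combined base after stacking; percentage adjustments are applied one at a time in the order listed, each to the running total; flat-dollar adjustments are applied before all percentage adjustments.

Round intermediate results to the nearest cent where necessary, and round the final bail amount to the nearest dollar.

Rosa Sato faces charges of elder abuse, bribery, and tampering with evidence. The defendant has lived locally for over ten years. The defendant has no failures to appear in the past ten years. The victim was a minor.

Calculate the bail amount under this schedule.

$161,340

Base amounts from the schedule: elder abuse $132,500; bribery $28,650; tampering with evidence $5,150.
Stacking rule: highest base plus 35% of each additional charge. Highest is elder abuse at $132,500. Additional: $28,650 × 35% = $10,027.50; $5,150 × 35% = $1,802.50. Combined base = $132,500 + $11,830 = $144,330.
No failures to appear in the past ten years (−$8,750 flat): $144,330 − $8,750 = $135,580.
Offense involved a minor victim (+40%): $135,580 × 1.4 = $189,812.
Continuous local residence of ten or more years (−15%): $189,812 × 0.85 = $161,340.20.
Rounded to the nearest dollar: $161,340.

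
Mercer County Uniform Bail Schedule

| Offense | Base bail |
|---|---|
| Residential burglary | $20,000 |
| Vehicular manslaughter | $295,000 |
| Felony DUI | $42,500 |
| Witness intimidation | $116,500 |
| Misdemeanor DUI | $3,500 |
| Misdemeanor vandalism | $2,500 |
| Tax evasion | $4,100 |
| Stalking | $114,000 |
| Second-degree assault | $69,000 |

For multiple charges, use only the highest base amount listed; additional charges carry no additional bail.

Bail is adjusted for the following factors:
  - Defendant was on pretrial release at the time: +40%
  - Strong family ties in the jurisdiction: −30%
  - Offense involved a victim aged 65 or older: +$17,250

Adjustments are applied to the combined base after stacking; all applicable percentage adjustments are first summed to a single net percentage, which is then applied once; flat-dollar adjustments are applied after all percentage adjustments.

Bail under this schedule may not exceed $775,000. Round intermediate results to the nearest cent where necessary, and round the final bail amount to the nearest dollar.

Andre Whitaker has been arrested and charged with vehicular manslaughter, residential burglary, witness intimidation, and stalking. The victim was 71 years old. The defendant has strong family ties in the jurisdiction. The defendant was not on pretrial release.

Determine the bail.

Base amounts from the schedule: vehicular manslaughter $295,000; residential burglary $20,000; witness intimidation $116,500; stalking $114,000.
Stacking rule: use the highest base only. Highest is vehicular manslaughter at $295,000. Combined base = $295,000.
Strong family ties in the jurisdiction (−30%): $295,000 × 0.7 = $206,500.
Offense involved a victim aged 65 or older (+$17,250 flat): $206,500 + $17,250 = $223,750.
$223,750 is within the $775,000 maximum.

$223,750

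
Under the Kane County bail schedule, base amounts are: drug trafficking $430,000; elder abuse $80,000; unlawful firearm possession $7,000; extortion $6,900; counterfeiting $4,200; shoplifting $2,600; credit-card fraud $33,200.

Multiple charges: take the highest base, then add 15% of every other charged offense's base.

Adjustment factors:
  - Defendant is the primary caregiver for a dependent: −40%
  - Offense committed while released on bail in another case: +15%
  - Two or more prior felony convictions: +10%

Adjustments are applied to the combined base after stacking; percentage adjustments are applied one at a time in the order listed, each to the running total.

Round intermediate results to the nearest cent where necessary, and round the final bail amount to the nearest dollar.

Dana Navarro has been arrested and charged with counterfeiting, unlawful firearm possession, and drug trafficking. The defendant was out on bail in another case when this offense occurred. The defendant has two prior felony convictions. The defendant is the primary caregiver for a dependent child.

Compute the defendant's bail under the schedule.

$327,645

Base amounts from the schedule: counterfeiting $4,200; unlawful firearm possession $7,000; drug trafficking $430,000.
Stacking rule: highest base plus 15% of each additional charge. Highest is drug trafficking at $430,000. Additional: $4,200 × 15% = $630; $7,000 × 15% = $1,050. Combined base = $430,000 + $1,680 = $431,680.
Defendant is the primary caregiver for a dependent (−40%): $431,680 × 0.6 = $259,008.
Offense committed while released on bail in another case (+15%): $259,008 × 1.15 = $297,859.20.
Two or more prior felony convictions (+10%): $297,859.20 × 1.1 = $327,645.12.
Rounded to the nearest dollar: $327,645.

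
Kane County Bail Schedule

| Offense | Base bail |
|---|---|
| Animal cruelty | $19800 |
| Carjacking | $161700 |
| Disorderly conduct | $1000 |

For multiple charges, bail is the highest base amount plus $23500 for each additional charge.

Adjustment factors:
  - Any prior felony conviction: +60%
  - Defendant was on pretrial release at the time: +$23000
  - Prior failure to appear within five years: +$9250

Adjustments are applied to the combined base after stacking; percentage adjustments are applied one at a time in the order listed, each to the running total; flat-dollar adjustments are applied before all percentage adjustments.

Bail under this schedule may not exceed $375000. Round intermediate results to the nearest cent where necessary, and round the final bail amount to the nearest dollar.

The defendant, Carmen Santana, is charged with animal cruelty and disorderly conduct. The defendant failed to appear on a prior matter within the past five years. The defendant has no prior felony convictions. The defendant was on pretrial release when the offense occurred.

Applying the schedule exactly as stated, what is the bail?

Base amounts from the schedule: animal cruelty $19800; disorderly conduct $1000.
Stacking rule: highest base plus $23500 per additional charge. Highest is animal cruelty at $19800; 1 additional charge → +$23500. Combined base = $43300.
Defendant was on pretrial release at the time (+$23000 flat): $43300 + $23000 = $66300.
Prior failure to appear within five years (+$9250 flat): $66300 + $9250 = $75550.
$75550 is within the $375000 maximum.

$75550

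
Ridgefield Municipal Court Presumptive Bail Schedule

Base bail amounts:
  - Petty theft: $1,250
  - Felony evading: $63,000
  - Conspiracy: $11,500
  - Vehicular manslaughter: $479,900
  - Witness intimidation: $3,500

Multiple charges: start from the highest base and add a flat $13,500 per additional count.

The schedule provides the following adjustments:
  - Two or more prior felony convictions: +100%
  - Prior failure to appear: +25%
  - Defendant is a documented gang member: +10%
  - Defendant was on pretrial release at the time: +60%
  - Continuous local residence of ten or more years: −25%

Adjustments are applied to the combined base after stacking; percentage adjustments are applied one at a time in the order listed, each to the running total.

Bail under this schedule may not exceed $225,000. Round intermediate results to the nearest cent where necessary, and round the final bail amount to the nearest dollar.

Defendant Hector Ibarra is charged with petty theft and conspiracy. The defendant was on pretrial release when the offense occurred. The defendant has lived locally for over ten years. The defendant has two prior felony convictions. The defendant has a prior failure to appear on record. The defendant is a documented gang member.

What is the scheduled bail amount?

$82,500

Base amounts from the schedule: petty theft $1,250; conspiracy $11,500.
Stacking rule: highest base plus $13,500 per additional charge. Highest is conspiracy at $11,500; 1 additional charge → +$13,500. Combined base = $25,000.
Two or more prior felony convictions (+100%): $25,000 × 2 = $50,000.
Prior failure to appear (+25%): $50,000 × 1.25 = $62,500.
Defendant is a documented gang member (+10%): $62,500 × 1.1 = $68,750.
Defendant was on pretrial release at the time (+60%): $68,750 × 1.6 = $110,000.
Continuous local residence of ten or more years (−25%): $110,000 × 0.75 = $82,500.
$82,500 is within the $225,000 maximum.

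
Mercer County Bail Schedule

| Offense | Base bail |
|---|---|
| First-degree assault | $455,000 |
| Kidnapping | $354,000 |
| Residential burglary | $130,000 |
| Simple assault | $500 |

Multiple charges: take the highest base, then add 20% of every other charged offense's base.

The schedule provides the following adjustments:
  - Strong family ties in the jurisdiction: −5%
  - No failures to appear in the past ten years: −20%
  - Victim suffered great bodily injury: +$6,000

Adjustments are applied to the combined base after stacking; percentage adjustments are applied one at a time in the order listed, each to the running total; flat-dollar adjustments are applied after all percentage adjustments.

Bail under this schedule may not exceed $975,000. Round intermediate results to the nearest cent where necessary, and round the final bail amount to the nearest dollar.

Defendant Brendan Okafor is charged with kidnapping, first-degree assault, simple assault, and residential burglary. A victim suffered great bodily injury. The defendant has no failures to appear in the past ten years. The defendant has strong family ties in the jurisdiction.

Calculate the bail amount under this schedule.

$425,444

Base amounts from the schedule: kidnapping $354,000; first-degree assault $455,000; simple assault $500; residential burglary $130,000.
Stacking rule: highest base plus 20% of each additional charge. Highest is first-degree assault at $455,000. Additional: $354,000 × 20% = $70,800; $500 × 20% = $100; $130,000 × 20% = $26,000. Combined base = $455,000 + $96,900 = $551,900.
Strong family ties in the jurisdiction (−5%): $551,900 × 0.95 = $524,305.
No failures to appear in the past ten years (−20%): $524,305 × 0.8 = $419,444.
Victim suffered great bodily injury (+$6,000 flat): $419,444 + $6,000 = $425,444.
$425,444 is within the $975,000 maximum.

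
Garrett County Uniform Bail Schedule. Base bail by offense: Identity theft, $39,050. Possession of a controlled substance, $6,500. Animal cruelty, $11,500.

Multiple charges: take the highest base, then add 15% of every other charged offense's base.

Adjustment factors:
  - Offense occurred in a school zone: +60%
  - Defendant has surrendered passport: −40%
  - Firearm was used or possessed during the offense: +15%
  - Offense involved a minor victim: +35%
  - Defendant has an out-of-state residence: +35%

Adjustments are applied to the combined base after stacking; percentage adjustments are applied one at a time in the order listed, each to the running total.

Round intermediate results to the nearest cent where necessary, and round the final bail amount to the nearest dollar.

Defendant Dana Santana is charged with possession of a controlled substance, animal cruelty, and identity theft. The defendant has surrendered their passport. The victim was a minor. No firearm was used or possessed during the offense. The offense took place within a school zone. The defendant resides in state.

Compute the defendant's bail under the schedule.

Base amounts from the schedule: possession of a controlled substance $6,500; animal cruelty $11,500; identity theft $39,050.
Stacking rule: highest base plus 15% of each additional charge. Highest is identity theft at $39,050. Additional: $6,500 × 15% = $975; $11,500 × 15% = $1,725. Combined base = $39,050 + $2,700 = $41,750.
Offense occurred in a school zone (+60%): $41,750 × 1.6 = $66,800.
Defendant has surrendered passport (−40%): $66,800 × 0.6 = $40,080.
Offense involved a minor victim (+35%): $40,080 × 1.35 = $54,108.

$54,108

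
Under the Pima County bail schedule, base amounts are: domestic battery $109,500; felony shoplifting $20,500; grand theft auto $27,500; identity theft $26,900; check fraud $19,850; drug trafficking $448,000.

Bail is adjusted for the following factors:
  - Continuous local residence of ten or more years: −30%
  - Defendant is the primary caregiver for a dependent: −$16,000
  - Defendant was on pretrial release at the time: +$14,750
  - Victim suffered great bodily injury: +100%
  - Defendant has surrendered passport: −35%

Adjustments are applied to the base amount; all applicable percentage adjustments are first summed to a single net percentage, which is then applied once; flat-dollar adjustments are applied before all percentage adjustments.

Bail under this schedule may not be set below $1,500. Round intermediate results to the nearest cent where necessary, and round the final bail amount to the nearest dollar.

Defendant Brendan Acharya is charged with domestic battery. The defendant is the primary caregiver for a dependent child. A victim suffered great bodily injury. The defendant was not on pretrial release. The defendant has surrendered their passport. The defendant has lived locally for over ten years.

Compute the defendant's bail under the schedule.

Base amounts from the schedule: domestic battery $109,500.
Single charge. Combined base = $109,500.
Defendant is the primary caregiver for a dependent (−$16,000 flat): $109,500 − $16,000 = $93,500.
Net percentage adjustment: −30% +100% −35% = +35%. $93,500 × 1.35 = $126,225.
$126,225 is at or above the $1,500 minimum.

$126,225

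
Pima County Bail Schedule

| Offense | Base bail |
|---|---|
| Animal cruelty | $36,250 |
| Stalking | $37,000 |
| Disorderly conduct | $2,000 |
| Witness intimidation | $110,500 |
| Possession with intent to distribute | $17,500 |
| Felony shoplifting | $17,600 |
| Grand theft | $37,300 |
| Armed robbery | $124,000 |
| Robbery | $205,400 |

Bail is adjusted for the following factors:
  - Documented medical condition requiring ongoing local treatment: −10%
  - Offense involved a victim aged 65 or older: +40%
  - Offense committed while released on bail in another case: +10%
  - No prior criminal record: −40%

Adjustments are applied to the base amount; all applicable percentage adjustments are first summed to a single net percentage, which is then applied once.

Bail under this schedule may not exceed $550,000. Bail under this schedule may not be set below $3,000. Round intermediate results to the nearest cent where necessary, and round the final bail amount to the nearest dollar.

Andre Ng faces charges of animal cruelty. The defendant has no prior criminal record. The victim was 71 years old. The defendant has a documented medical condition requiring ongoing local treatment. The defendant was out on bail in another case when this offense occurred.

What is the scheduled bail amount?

$36,250

Base amounts from the schedule: animal cruelty $36,250.
Single charge. Combined base = $36,250.
Net percentage adjustment: −10% +40% +10% −40% = +0%. $36,250 × 1 = $36,250.
$36,250 is within the $550,000 maximum.
$36,250 is at or above the $3,000 minimum.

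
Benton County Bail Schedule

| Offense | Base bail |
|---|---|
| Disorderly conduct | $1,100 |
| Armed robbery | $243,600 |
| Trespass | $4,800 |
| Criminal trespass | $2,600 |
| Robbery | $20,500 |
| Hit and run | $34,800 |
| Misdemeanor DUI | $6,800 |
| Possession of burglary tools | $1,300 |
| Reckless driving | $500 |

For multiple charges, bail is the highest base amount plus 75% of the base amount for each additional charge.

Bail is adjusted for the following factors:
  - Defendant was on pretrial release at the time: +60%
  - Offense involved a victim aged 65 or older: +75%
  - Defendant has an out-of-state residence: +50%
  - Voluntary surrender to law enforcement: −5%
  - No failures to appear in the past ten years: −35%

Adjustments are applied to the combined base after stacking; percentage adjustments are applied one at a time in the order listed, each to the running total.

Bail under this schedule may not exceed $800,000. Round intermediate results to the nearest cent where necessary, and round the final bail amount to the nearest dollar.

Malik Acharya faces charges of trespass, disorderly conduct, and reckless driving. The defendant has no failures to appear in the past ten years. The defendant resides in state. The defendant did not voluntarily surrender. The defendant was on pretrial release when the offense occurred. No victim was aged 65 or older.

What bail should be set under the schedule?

Base amounts from the schedule: trespass $4,800; disorderly conduct $1,100; reckless driving $500.
Stacking rule: highest base plus 75% of each additional charge. Highest is trespass at $4,800. Additional: $1,100 × 75% = $825; $500 × 75% = $375. Combined base = $4,800 + $1,200 = $6,000.
Defendant was on pretrial release at the time (+60%): $6,000 × 1.6 = $9,600.
No failures to appear in the past ten years (−35%): $9,600 × 0.65 = $6,240.
$6,240 is within the $800,000 maximum.

$6,240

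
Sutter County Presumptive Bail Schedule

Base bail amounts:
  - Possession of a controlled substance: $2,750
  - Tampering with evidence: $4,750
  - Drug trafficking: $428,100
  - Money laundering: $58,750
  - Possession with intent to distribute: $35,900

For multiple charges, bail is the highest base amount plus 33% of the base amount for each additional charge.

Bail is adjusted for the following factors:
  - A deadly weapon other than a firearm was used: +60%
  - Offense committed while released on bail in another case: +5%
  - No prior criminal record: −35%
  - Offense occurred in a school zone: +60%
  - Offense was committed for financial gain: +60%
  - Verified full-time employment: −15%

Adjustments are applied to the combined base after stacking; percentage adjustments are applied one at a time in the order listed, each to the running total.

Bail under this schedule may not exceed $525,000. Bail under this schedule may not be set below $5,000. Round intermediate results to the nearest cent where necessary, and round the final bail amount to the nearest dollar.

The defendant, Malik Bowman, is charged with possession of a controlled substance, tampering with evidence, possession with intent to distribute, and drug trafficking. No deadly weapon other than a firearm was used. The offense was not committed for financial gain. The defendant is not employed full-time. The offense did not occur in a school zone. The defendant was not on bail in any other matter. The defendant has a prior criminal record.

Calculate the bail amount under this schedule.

$442,422

Base amounts from the schedule: possession of a controlled substance $2,750; tampering with evidence $4,750; possession with intent to distribute $35,900; drug trafficking $428,100.
Stacking rule: highest base plus 33% of each additional charge. Highest is drug trafficking at $428,100. Additional: $2,750 × 33% = $907.50; $4,750 × 33% = $1,567.50; $35,900 × 33% = $11,847. Combined base = $428,100 + $14,322 = $442,422.
No adjustment factors apply to this defendant.
$442,422 is within the $525,000 maximum.
$442,422 is at or above the $5,000 minimum.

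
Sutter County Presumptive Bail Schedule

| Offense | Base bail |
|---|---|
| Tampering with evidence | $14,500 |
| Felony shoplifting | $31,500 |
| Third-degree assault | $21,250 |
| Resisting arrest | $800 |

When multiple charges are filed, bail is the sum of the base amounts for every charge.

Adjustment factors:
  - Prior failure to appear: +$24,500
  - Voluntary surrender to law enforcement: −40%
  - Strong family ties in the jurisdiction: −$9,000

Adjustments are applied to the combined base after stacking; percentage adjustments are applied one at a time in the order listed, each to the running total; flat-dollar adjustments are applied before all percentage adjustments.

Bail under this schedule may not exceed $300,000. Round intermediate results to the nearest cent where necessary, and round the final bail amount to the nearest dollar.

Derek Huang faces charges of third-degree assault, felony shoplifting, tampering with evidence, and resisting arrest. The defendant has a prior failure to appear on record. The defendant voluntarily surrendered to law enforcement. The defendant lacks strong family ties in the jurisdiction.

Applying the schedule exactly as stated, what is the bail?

Base amounts from the schedule: third-degree assault $21,250; felony shoplifting $31,500; tampering with evidence $14,500; resisting arrest $800.
Stacking rule: sum of all bases. $21,250 + $31,500 + $14,500 + $800 = $68,050.
Prior failure to appear (+$24,500 flat): $68,050 + $24,500 = $92,550.
Voluntary surrender to law enforcement (−40%): $92,550 × 0.6 = $55,530.
$55,530 is within the $300,000 maximum.

$55,530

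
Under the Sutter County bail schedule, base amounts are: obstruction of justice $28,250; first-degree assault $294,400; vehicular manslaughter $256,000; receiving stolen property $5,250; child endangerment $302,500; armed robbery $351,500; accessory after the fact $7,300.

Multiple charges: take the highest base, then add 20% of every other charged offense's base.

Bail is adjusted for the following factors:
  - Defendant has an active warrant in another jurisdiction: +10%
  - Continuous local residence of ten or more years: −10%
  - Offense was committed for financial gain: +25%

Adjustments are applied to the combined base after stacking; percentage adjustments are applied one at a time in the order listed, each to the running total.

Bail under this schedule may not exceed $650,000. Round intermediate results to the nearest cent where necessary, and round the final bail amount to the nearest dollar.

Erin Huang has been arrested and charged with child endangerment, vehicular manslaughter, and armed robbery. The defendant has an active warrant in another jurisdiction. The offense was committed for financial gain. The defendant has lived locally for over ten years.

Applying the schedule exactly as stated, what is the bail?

$573,210

Base amounts from the schedule: child endangerment $302,500; vehicular manslaughter $256,000; armed robbery $351,500.
Stacking rule: highest base plus 20% of each additional charge. Highest is armed robbery at $351,500. Additional: $302,500 × 20% = $60,500; $256,000 × 20% = $51,200. Combined base = $351,500 + $111,700 = $463,200.
Defendant has an active warrant in another jurisdiction (+10%): $463,200 × 1.1 = $509,520.
Continuous local residence of ten or more years (−10%): $509,520 × 0.9 = $458,568.
Offense was committed for financial gain (+25%): $458,568 × 1.25 = $573,210.
$573,210 is within the $650,000 maximum.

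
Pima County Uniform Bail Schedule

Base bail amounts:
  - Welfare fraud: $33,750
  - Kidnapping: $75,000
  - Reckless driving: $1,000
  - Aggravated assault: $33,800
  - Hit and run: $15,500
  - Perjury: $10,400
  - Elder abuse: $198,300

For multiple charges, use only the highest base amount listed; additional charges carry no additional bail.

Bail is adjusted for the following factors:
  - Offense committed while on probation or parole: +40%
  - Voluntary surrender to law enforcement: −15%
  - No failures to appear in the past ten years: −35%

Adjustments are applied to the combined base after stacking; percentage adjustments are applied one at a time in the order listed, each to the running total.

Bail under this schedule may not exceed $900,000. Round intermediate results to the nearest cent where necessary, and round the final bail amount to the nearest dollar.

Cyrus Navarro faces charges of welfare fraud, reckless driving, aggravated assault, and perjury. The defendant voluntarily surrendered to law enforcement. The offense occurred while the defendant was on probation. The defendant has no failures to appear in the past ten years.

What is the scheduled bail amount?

$26,144

Base amounts from the schedule: welfare fraud $33,750; reckless driving $1,000; aggravated assault $33,800; perjury $10,400.
Stacking rule: use the highest base only. Highest is aggravated assault at $33,800. Combined base = $33,800.
Offense committed while on probation or parole (+40%): $33,800 × 1.4 = $47,320.
Voluntary surrender to law enforcement (−15%): $47,320 × 0.85 = $40,222.
No failures to appear in the past ten years (−35%): $40,222 × 0.65 = $26,144.30.
$26,144.30 is within the $900,000 maximum.
Rounded to the nearest dollar: $26,144.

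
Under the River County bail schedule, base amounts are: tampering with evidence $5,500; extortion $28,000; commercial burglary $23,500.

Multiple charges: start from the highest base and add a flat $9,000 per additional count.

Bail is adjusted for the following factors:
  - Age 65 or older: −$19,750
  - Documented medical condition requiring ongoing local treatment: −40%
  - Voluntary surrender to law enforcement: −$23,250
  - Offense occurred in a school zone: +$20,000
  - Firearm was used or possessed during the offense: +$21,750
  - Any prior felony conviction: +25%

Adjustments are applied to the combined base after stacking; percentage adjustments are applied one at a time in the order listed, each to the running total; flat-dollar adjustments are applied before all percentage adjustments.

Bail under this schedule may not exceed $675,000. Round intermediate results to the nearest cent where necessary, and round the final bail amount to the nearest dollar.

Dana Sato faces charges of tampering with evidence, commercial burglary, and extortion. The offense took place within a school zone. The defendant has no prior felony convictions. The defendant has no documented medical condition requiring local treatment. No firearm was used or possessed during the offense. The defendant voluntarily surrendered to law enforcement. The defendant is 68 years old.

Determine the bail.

$23,000

Base amounts from the schedule: tampering with evidence $5,500; commercial burglary $23,500; extortion $28,000.
Stacking rule: highest base plus $9,000 per additional charge. Highest is extortion at $28,000; 2 additional charges → +$18,000. Combined base = $46,000.
Age 65 or older (−$19,750 flat): $46,000 − $19,750 = $26,250.
Voluntary surrender to law enforcement (−$23,250 flat): $26,250 − $23,250 = $3,000.
Offense occurred in a school zone (+$20,000 flat): $3,000 + $20,000 = $23,000.
$23,000 is within the $675,000 maximum.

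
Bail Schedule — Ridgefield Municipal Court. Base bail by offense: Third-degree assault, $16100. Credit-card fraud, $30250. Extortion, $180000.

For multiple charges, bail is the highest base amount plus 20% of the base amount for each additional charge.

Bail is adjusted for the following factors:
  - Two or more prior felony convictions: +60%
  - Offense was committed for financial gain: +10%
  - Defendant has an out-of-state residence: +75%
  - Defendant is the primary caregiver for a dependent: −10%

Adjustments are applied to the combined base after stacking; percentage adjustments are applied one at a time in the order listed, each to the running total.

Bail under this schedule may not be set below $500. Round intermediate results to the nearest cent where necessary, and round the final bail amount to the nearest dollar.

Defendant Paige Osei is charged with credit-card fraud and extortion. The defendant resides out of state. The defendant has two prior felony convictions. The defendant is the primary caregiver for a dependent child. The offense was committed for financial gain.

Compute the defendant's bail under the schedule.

$515731

Base amounts from the schedule: credit-card fraud $30250; extortion $180000.
Stacking rule: highest base plus 20% of each additional charge. Highest is extortion at $180000. Additional: $30250 × 20% = $6050. Combined base = $180000 + $6050 = $186050.
Two or more prior felony convictions (+60%): $186050 × 1.6 = $297680.
Offense was committed for financial gain (+10%): $297680 × 1.1 = $327448.
Defendant has an out-of-state residence (+75%): $327448 × 1.75 = $573034.
Defendant is the primary caregiver for a dependent (−10%): $573034 × 0.9 = $515730.60.
$515730.60 is at or above the $500 minimum.
Rounded to the nearest dollar: $515731.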